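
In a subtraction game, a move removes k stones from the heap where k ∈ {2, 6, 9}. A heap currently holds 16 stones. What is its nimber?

0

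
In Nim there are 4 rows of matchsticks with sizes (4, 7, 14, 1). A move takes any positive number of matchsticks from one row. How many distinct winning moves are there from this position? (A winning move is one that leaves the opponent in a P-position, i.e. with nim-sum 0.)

Compute the nim-sum pairwise:
4 XOR 7 = 3
3 XOR 14 = 13
13 XOR 1 = 12
The overall nim-sum is X = 12. A row of size p has a winning move iff p XOR X < p (reduce it to p XOR X).
  4: 4 XOR 12 = 8 ≥ 4 — no move.
  7: 7 XOR 12 = 11 ≥ 7 — no move.
  14: 14 XOR 12 = 2 < 14 — winning move (to 2).
  1: 1 XOR 12 = 13 ≥ 1 — no move.
That gives 1 winning move.

1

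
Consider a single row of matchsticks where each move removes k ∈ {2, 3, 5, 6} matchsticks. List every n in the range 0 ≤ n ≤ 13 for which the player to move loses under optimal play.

Build the Grundy sequence with g(k) = mex{g(k−s) : s ∈ {2, 3, 5, 6}, s ≤ k}:
g(0) = mex{} = 0
g(1) = mex{} = 0
g(2) = mex{0} = 1
g(3) = mex{0} = 1
g(4) = mex{0,1} = 2
g(5) = mex{0,1} = 2
g(6) = mex{0,1,2} = 3
g(7) = mex{0,1,2} = 3
g(8) = mex{1,2,3} = 0
g(9) = mex{1,2,3} = 0
g(10) = mex{0,2,3} = 1
g(11) = mex{0,2,3} = 1
g(12) = mex{0,1,3} = 2
g(13) = mex{0,1,3} = 2
The P-positions (g = 0) in 0..13 are 0, 1, 8, 9.

0, 1, 8, 9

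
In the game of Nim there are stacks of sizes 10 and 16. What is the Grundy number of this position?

26

Write each in binary and XOR column by column:
  01010  (10)
  10000  (16)
  -----
  11010  (26)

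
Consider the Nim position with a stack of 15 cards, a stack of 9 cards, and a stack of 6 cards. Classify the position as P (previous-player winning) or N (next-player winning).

Bitwise XOR of the heap sizes:
  1111  (15)
  1001  (9)
  0110  (6)
  ----
  0000  (0)
The nim-sum is 0, so this is a P-position: the player to move is in a losing position under optimal play.

P-position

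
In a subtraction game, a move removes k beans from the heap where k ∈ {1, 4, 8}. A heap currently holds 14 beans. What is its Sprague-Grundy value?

Build the Grundy sequence with g(k) = mex{g(k−s) : s ∈ {1, 4, 8}, s ≤ k}:
k:     0  1  2  3  4  5  6  7  8  9 10 11 12 13 14
g(k):  0  1  0  1  2  0  1  0  1  2  3  2  0  1  0
So g(14) = 0.

0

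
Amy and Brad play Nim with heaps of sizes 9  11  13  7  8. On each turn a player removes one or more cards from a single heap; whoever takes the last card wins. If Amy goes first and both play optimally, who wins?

In binary:
  1001  (9)
  1011  (11)
  1101  (13)
  0111  (7)
  1000  (8)
  ----
  0000  (0)
The nim-sum is 0, so this is a P-position: the player to move is in a losing position under optimal play; Amy is about to move from it and so loses — Brad wins.

Brad wins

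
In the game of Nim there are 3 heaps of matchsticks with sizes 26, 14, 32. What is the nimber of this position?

Nim-sum: 26 XOR 14 XOR 32 = 52.

52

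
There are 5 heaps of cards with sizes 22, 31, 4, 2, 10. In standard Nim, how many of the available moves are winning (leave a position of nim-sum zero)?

Bitwise XOR of the heap sizes:
  10110  (22)
  11111  (31)
  00100  (4)
  00010  (2)
  01010  (10)
  -----
  00101  (5)
The overall nim-sum is X = 5. A heap of size p has a winning move iff p XOR X < p (reduce it to p XOR X).
  22: 22 XOR 5 = 19 < 22 — winning move (to 19).
  31: 31 XOR 5 = 26 < 31 — winning move (to 26).
  4: 4 XOR 5 = 1 < 4 — winning move (to 1).
  2: 2 XOR 5 = 7 ≥ 2 — no move.
  10: 10 XOR 5 = 15 ≥ 10 — no move.
That gives 3 winning moves.

3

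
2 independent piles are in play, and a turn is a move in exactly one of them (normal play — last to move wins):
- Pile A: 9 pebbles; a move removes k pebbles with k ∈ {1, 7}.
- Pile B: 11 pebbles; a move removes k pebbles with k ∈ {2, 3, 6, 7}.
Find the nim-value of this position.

Grundy values for pile A (subtraction set {1, 7}):
g(0) = mex{} = 0
g(1) = mex{0} = 1
g(2) = mex{1} = 0
g(3) = mex{0} = 1
g(4) = mex{1} = 0
g(5) = mex{0} = 1
g(6) = mex{1} = 0
g(7) = mex{0} = 1
g(8) = mex{1} = 0
g(9) = mex{0} = 1
So g(9) = 1.
For pile B, compute g(0), g(1), … with moves {2, 3, 6, 7}:
g(0) = mex{} = 0
g(1) = mex{} = 0
g(2) = mex{0} = 1
g(3) = mex{0} = 1
g(4) = mex{0,1} = 2
g(5) = mex{1} = 0
g(6) = mex{0,1,2} = 3
g(7) = mex{0,2} = 1
g(8) = mex{0,1,3} = 2
g(9) = mex{1,3} = 0
g(10) = mex{1,2} = 0
g(11) = mex{0,2} = 1
So g(11) = 1.
By the Sprague-Grundy theorem, the Grundy value of a sum of independent games is the XOR of the component values.
Combined value = 1 XOR 1 = 0.

0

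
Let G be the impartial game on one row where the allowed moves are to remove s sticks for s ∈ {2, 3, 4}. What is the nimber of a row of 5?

Compute g(0), g(1), … for moves {2, 3, 4}:
k:     0  1  2  3  4  5
g(k):  0  0  1  1  2  2
So g(5) = 2.

2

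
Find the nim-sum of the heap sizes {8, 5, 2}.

15

Compute the nim-sum pairwise:
8 ⊕ 5 = 13
13 ⊕ 2 = 15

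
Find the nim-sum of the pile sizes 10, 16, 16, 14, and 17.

Compute the nim-sum pairwise:
10 ^ 16 = 26
26 ^ 16 = 10
10 ^ 14 = 4
4 ^ 17 = 21

21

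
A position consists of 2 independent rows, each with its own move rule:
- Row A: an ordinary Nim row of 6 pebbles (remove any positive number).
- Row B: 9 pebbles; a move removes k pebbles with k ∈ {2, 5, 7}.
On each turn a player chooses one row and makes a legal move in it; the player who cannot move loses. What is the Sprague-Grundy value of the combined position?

Row A is a plain Nim row of size 6, so its Grundy value is 6.
Grundy values for row B (subtraction set {2, 5, 7}):
g(0) = mex{} = 0
g(1) = mex{} = 0
g(2) = mex{0} = 1
g(3) = mex{0} = 1
g(4) = mex{1} = 0
g(5) = mex{0,1} = 2
g(6) = mex{0} = 1
g(7) = mex{0,1,2} = 3
g(8) = mex{0,1} = 2
g(9) = mex{0,1,3} = 2
So g(9) = 2.
The value of a disjunctive sum is the nim-sum of the parts.
Combined value = 6 XOR 2 = 4.

4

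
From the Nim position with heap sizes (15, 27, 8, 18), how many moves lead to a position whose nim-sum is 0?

Nim-sum: 15 XOR 27 XOR 8 XOR 18 = 14.
The overall nim-sum is X = 14. A heap of size p has a winning move iff p XOR X < p (reduce it to p XOR X).
  15: 15 XOR 14 = 1 < 15 — winning move (to 1).
  27: 27 XOR 14 = 21 < 27 — winning move (to 21).
  8: 8 XOR 14 = 6 < 8 — winning move (to 6).
  18: 18 XOR 14 = 28 ≥ 18 — no move.
That gives 3 winning moves.

3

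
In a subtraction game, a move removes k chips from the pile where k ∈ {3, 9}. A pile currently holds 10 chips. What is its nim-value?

1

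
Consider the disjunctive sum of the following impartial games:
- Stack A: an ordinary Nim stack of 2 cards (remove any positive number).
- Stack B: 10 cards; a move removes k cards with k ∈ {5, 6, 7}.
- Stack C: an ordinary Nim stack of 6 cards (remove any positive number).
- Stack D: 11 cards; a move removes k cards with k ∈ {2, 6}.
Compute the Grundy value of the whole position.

Stack A is a plain Nim stack of size 2, so its Grundy value is 2.
For stack B, compute g(0), g(1), … with moves {5, 6, 7}:
k:     0  1  2  3  4  5  6  7  8  9 10
g(k):  0  0  0  0  0  1  1  1  1  1  2
So g(10) = 2.
Stack C is a plain Nim stack of size 6, so its Grundy value is 6.
Grundy values for stack D (subtraction set {2, 6}):
g(0) = mex{} = 0
g(1) = mex{} = 0
g(2) = mex{0} = 1
g(3) = mex{0} = 1
g(4) = mex{1} = 0
g(5) = mex{1} = 0
g(6) = mex{0} = 1
g(7) = mex{0} = 1
g(8) = mex{1} = 0
g(9) = mex{1} = 0
g(10) = mex{0} = 1
g(11) = mex{0} = 1
So g(11) = 1.
The value of a disjunctive sum is the nim-sum of the parts.
Combined value = 2 XOR 2 XOR 6 XOR 1 = 7.

7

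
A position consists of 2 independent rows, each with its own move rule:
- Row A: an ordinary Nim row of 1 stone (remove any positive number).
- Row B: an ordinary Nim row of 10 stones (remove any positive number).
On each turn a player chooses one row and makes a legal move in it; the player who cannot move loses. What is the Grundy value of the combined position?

Row A is a plain Nim row of size 1, so its Grundy value is 1.
Row B is a plain Nim row of size 10, so its Grundy value is 10.
The value of a disjunctive sum is the nim-sum of the parts.
Combined value = 1 ⊕ 10 = 11.

11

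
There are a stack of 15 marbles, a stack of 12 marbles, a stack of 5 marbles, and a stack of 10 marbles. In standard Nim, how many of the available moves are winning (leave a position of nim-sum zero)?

3

Bitwise XOR of the heap sizes:
  1111  (15)
  1100  (12)
  0101  (5)
  1010  (10)
  ----
  1100  (12)
The overall nim-sum is X = 12. A stack of size p has a winning move iff p XOR X < p (reduce it to p XOR X).
  15: 15 XOR 12 = 3 < 15 — winning move (to 3).
  12: 12 XOR 12 = 0 < 12 — winning move (to 0).
  5: 5 XOR 12 = 9 ≥ 5 — no move.
  10: 10 XOR 12 = 6 < 10 — winning move (to 6).
That gives 3 winning moves.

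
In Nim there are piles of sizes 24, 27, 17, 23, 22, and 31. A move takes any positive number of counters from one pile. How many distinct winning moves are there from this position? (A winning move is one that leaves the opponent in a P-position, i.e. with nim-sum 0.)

3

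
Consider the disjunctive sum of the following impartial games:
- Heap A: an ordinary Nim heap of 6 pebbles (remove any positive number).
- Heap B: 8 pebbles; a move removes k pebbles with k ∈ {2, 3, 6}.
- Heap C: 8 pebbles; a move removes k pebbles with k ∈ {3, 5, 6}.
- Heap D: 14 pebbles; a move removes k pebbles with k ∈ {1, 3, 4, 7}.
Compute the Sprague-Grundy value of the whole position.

4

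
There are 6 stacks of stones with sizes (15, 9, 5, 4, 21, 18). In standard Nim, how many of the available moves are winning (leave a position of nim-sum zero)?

0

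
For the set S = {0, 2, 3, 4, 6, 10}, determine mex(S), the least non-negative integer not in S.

1

0 is in the set but 1 is not, so the mex is 1.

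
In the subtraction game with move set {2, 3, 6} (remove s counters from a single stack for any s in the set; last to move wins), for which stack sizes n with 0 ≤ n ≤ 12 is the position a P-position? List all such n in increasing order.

0, 1, 5, 9, 10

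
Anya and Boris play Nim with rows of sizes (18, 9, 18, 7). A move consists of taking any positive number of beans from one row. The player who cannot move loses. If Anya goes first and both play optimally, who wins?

Anya wins

Compute the nim-sum pairwise:
18 XOR 9 = 27
27 XOR 18 = 9
9 XOR 7 = 14
The nim-sum is 14 ≠ 0, so this is an N-position: the player to move can win; Anya has a winning move.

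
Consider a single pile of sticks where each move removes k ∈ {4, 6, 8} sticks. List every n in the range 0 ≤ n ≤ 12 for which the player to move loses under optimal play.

0, 1, 2, 3, 12

Compute g(0), g(1), … for moves {4, 6, 8}:
g(0) = mex{} = 0
g(1) = mex{} = 0
g(2) = mex{} = 0
g(3) = mex{} = 0
g(4) = mex{0} = 1
g(5) = mex{0} = 1
g(6) = mex{0} = 1
g(7) = mex{0} = 1
g(8) = mex{0,1} = 2
g(9) = mex{0,1} = 2
g(10) = mex{0,1} = 2
g(11) = mex{0,1} = 2
g(12) = mex{1,2} = 0
The P-positions (g = 0) in 0..12 are 0, 1, 2, 3, 12.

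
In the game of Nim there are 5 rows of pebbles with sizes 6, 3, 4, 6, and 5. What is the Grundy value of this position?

Compute the nim-sum pairwise:
6 ^ 3 = 5
5 ^ 4 = 1
1 ^ 6 = 7
7 ^ 5 = 2

2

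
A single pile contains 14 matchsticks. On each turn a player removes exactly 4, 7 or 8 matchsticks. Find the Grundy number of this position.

0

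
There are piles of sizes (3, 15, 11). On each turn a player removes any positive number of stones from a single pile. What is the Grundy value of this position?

7

Nim-sum: 3 ⊕ 15 ⊕ 11 = 7.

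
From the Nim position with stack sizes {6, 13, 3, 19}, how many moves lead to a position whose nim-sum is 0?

Nim-sum: 6 ^ 13 ^ 3 ^ 19 = 27.
The overall nim-sum is X = 27. A stack of size p has a winning move iff p XOR X < p (reduce it to p XOR X).
  6: 6 XOR 27 = 29 ≥ 6 — no move.
  13: 13 XOR 27 = 22 ≥ 13 — no move.
  3: 3 XOR 27 = 24 ≥ 3 — no move.
  19: 19 XOR 27 = 8 < 19 — winning move (to 8).
That gives 1 winning move.

1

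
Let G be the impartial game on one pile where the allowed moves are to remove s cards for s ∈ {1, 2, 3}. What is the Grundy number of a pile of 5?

Compute g(0), g(1), … for moves {1, 2, 3}:
k:     0  1  2  3  4  5
g(k):  0  1  2  3  0  1
So g(5) = 1.

1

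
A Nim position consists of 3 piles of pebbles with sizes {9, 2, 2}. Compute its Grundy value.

Nim-sum: 9 ⊕ 2 ⊕ 2 = 9.

9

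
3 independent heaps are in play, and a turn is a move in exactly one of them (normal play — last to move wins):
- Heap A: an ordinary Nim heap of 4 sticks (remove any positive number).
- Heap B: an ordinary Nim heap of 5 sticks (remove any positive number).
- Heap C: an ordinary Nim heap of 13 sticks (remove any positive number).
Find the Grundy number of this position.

12

Heap A is a plain Nim heap of size 4, so its Grundy value is 4.
Heap B is a plain Nim heap of size 5, so its Grundy value is 5.
Heap C is a plain Nim heap of size 13, so its Grundy value is 13.
By the Sprague-Grundy theorem, the Grundy value of a sum of independent games is the XOR of the component values.
Combined value = 4 XOR 5 XOR 13 = 12.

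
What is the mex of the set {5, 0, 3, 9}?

1

0 is in the set but 1 is not, so the mex is 1.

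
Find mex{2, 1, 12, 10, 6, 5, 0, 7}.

3

The values 0, 1, 2 are all present; 3 is the first non-negative integer missing from the set.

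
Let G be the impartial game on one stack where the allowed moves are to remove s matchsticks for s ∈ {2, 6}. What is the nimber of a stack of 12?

Build the Grundy sequence with g(k) = mex{g(k−s) : s ∈ {2, 6}, s ≤ k}:
g(0) = mex{} = 0
g(1) = mex{} = 0
g(2) = mex{0} = 1
g(3) = mex{0} = 1
g(4) = mex{1} = 0
g(5) = mex{1} = 0
g(6) = mex{0} = 1
g(7) = mex{0} = 1
g(8) = mex{1} = 0
g(9) = mex{1} = 0
g(10) = mex{0} = 1
g(11) = mex{0} = 1
g(12) = mex{1} = 0
So g(12) = 0.

0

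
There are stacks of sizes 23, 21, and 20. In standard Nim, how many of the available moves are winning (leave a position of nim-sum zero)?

3

Nim-sum: 23 XOR 21 XOR 20 = 22.
The overall nim-sum is X = 22. A stack of size p has a winning move iff p XOR X < p (reduce it to p XOR X).
  23: 23 XOR 22 = 1 < 23 — winning move (to 1).
  21: 21 XOR 22 = 3 < 21 — winning move (to 3).
  20: 20 XOR 22 = 2 < 20 — winning move (to 2).
That gives 3 winning moves.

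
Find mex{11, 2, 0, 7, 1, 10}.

3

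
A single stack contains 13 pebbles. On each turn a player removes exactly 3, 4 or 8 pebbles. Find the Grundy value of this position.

0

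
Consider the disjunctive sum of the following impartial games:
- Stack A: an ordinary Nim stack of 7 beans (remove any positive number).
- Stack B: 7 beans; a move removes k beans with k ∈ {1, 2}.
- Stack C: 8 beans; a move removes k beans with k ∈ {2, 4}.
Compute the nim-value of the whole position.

7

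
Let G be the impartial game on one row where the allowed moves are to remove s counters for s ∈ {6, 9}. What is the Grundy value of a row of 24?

1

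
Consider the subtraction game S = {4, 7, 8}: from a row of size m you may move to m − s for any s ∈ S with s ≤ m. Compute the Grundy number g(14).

0

Compute g(0), g(1), … for moves {4, 7, 8}:
g(0) = mex{} = 0
g(1) = mex{} = 0
g(2) = mex{} = 0
g(3) = mex{} = 0
g(4) = mex{0} = 1
g(5) = mex{0} = 1
g(6) = mex{0} = 1
g(7) = mex{0} = 1
g(8) = mex{0,1} = 2
g(9) = mex{0,1} = 2
g(10) = mex{0,1} = 2
g(11) = mex{0,1} = 2
g(12) = mex{1,2} = 0
g(13) = mex{1,2} = 0
g(14) = mex{1,2} = 0
So g(14) = 0.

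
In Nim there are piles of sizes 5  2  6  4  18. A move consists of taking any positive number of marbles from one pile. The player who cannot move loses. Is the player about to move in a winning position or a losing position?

Winning position

Compute the nim-sum pairwise:
5 ^ 2 = 7
7 ^ 6 = 1
1 ^ 4 = 5
5 ^ 18 = 23
The nim-sum is 23 ≠ 0, so this is an N-position: the player to move can win.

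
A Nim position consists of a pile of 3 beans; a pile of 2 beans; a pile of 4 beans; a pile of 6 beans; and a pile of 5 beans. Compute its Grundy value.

6

Nim-sum: 3 ^ 2 ^ 4 ^ 6 ^ 5 = 6.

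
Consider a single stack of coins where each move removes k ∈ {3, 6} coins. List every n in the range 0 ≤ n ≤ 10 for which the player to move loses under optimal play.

Build the Grundy sequence with g(k) = mex{g(k−s) : s ∈ {3, 6}, s ≤ k}:
g(0) = mex{} = 0
g(1) = mex{} = 0
g(2) = mex{} = 0
g(3) = mex{0} = 1
g(4) = mex{0} = 1
g(5) = mex{0} = 1
g(6) = mex{0,1} = 2
g(7) = mex{0,1} = 2
g(8) = mex{0,1} = 2
g(9) = mex{1,2} = 0
g(10) = mex{1,2} = 0
The P-positions (g = 0) in 0..10 are 0, 1, 2, 9, 10.

0, 1, 2, 9, 10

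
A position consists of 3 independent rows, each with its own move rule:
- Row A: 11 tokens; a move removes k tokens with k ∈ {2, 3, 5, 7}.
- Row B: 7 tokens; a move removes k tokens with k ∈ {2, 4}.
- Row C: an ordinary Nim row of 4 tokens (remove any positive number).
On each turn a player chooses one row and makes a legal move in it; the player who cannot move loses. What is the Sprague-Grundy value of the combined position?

5

Build the Grundy sequence for row A with g(k) = mex{g(k−s) : s ∈ {2, 3, 5, 7}, s ≤ k}:
g(0) = mex{} = 0
g(1) = mex{} = 0
g(2) = mex{0} = 1
g(3) = mex{0} = 1
g(4) = mex{0,1} = 2
g(5) = mex{0,1} = 2
g(6) = mex{0,1,2} = 3
g(7) = mex{0,1,2} = 3
g(8) = mex{0,1,2,3} = 4
g(9) = mex{1,2,3} = 0
g(10) = mex{1,2,3,4} = 0
g(11) = mex{0,2,3,4} = 1
So g(11) = 1.
For row B, compute g(0), g(1), … with moves {2, 4}:
k:     0  1  2  3  4  5  6  7
g(k):  0  0  1  1  2  2  0  0
So g(7) = 0.
Row C is a plain Nim row of size 4, so its Grundy value is 4.
By the Sprague-Grundy theorem, the Grundy value of a sum of independent games is the XOR of the component values.
Combined value = 1 ⊕ 0 ⊕ 4 = 5.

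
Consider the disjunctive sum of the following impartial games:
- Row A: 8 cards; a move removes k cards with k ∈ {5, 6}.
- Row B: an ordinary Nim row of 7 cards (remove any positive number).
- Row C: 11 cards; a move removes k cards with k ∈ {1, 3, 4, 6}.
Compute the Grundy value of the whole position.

Build the Grundy sequence for row A with g(k) = mex{g(k−s) : s ∈ {5, 6}, s ≤ k}:
k:     0  1  2  3  4  5  6  7  8
g(k):  0  0  0  0  0  1  1  1  1
So g(8) = 1.
Row B is a plain Nim row of size 7, so its Grundy value is 7.
Grundy values for row C (subtraction set {1, 3, 4, 6}):
k:     0  1  2  3  4  5  6  7  8  9 10 11
g(k):  0  1  0  1  2  3  2  0  1  0  1  2
So g(11) = 2.
By the Sprague-Grundy theorem, the Grundy value of a sum of independent games is the XOR of the component values.
Combined value = 1 XOR 7 XOR 2 = 4.

4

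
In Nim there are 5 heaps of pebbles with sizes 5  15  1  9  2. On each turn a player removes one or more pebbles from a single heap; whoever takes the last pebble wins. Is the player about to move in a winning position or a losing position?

Losing position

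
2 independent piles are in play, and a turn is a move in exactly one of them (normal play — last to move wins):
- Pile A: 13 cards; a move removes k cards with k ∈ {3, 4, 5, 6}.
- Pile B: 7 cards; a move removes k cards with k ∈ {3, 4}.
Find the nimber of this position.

For pile A, compute g(0), g(1), … with moves {3, 4, 5, 6}:
k:     0  1  2  3  4  5  6  7  8  9 10 11 12 13
g(k):  0  0  0  1  1  1  2  2  2  0  0  0  1  1
So g(13) = 1.
For pile B, compute g(0), g(1), … with moves {3, 4}:
g(0) = mex{} = 0
g(1) = mex{} = 0
g(2) = mex{} = 0
g(3) = mex{0} = 1
g(4) = mex{0} = 1
g(5) = mex{0} = 1
g(6) = mex{0,1} = 2
g(7) = mex{1} = 0
So g(7) = 0.
By the Sprague-Grundy theorem, the Grundy value of a sum of independent games is the XOR of the component values.
Combined value = 1 ⊕ 0 = 1.

1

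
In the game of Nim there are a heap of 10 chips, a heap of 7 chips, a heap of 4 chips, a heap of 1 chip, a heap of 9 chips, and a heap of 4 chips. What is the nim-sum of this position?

Nim-sum: 10 XOR 7 XOR 4 XOR 1 XOR 9 XOR 4 = 5.

5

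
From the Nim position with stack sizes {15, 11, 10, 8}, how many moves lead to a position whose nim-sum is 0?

1

Nim-sum: 15 ⊕ 11 ⊕ 10 ⊕ 8 = 6.
The overall nim-sum is X = 6. A stack of size p has a winning move iff p XOR X < p (reduce it to p XOR X).
  15: 15 XOR 6 = 9 < 15 — winning move (to 9).
  11: 11 XOR 6 = 13 ≥ 11 — no move.
  10: 10 XOR 6 = 12 ≥ 10 — no move.
  8: 8 XOR 6 = 14 ≥ 8 — no move.
That gives 1 winning move.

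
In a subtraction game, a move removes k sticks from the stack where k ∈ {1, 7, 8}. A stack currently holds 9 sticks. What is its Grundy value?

3

Build the Grundy sequence with g(k) = mex{g(k−s) : s ∈ {1, 7, 8}, s ≤ k}:
g(0) = mex{} = 0
g(1) = mex{0} = 1
g(2) = mex{1} = 0
g(3) = mex{0} = 1
g(4) = mex{1} = 0
g(5) = mex{0} = 1
g(6) = mex{1} = 0
g(7) = mex{0} = 1
g(8) = mex{0,1} = 2
g(9) = mex{0,1,2} = 3
So g(9) = 3.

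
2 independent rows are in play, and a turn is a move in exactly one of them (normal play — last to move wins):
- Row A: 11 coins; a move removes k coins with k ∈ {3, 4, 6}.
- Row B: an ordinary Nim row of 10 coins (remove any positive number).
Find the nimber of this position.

10

For row A, compute g(0), g(1), … with moves {3, 4, 6}:
k:     0  1  2  3  4  5  6  7  8  9 10 11
g(k):  0  0  0  1  1  1  2  2  2  0  0  0
So g(11) = 0.
Row B is a plain Nim row of size 10, so its Grundy value is 10.
The value of a disjunctive sum is the nim-sum of the parts.
Combined value = 0 XOR 10 = 10.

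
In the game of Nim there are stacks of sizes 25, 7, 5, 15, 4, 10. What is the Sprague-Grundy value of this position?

26

Bitwise XOR of the heap sizes:
  11001  (25)
  00111  (7)
  00101  (5)
  01111  (15)
  00100  (4)
  01010  (10)
  -----
  11010  (26)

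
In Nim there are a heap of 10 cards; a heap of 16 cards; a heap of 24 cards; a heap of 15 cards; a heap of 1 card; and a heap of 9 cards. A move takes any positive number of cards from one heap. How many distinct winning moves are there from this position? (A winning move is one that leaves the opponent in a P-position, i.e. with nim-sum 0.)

Compute the nim-sum pairwise:
10 ^ 16 = 26
26 ^ 24 = 2
2 ^ 15 = 13
13 ^ 1 = 12
12 ^ 9 = 5
The overall nim-sum is X = 5. A heap of size p has a winning move iff p XOR X < p (reduce it to p XOR X).
  10: 10 XOR 5 = 15 ≥ 10 — no move.
  16: 16 XOR 5 = 21 ≥ 16 — no move.
  24: 24 XOR 5 = 29 ≥ 24 — no move.
  15: 15 XOR 5 = 10 < 15 — winning move (to 10).
  1: 1 XOR 5 = 4 ≥ 1 — no move.
  9: 9 XOR 5 = 12 ≥ 9 — no move.
That gives 1 winning move.

1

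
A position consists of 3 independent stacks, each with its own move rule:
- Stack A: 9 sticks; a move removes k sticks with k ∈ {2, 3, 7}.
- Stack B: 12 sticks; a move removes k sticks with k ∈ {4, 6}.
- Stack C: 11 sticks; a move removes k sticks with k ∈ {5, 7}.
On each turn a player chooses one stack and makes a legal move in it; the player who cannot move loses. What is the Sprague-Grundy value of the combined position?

Grundy values for stack A (subtraction set {2, 3, 7}):
g(0) = mex{} = 0
g(1) = mex{} = 0
g(2) = mex{0} = 1
g(3) = mex{0} = 1
g(4) = mex{0,1} = 2
g(5) = mex{1} = 0
g(6) = mex{1,2} = 0
g(7) = mex{0,2} = 1
g(8) = mex{0} = 1
g(9) = mex{0,1} = 2
So g(9) = 2.
For stack B, compute g(0), g(1), … with moves {4, 6}:
g(0) = mex{} = 0
g(1) = mex{} = 0
g(2) = mex{} = 0
g(3) = mex{} = 0
g(4) = mex{0} = 1
g(5) = mex{0} = 1
g(6) = mex{0} = 1
g(7) = mex{0} = 1
g(8) = mex{0,1} = 2
g(9) = mex{0,1} = 2
g(10) = mex{1} = 0
g(11) = mex{1} = 0
g(12) = mex{1,2} = 0
So g(12) = 0.
Build the Grundy sequence for stack C with g(k) = mex{g(k−s) : s ∈ {5, 7}, s ≤ k}:
k:     0  1  2  3  4  5  6  7  8  9 10 11
g(k):  0  0  0  0  0  1  1  1  1  1  2  2
So g(11) = 2.
The value of a disjunctive sum is the nim-sum of the parts.
Combined value = 2 ⊕ 0 ⊕ 2 = 0.

0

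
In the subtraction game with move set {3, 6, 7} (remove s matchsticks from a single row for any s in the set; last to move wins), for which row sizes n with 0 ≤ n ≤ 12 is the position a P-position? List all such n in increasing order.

0, 1, 2, 10, 11, 12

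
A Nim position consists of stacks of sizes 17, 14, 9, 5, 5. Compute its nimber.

22

Compute the nim-sum pairwise:
17 ⊕ 14 = 31
31 ⊕ 9 = 22
22 ⊕ 5 = 19
19 ⊕ 5 = 22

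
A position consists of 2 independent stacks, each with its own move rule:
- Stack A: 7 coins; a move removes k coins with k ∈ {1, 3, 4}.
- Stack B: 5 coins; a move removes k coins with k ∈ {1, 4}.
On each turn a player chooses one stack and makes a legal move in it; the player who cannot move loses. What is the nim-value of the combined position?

0

Build the Grundy sequence for stack A with g(k) = mex{g(k−s) : s ∈ {1, 3, 4}, s ≤ k}:
k:     0  1  2  3  4  5  6  7
g(k):  0  1  0  1  2  3  2  0
So g(7) = 0.
For stack B, compute g(0), g(1), … with moves {1, 4}:
k:     0  1  2  3  4  5
g(k):  0  1  0  1  2  0
So g(5) = 0.
The value of a disjunctive sum is the nim-sum of the parts.
Combined value = 0 ⊕ 0 = 0.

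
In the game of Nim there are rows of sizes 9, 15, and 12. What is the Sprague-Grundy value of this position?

10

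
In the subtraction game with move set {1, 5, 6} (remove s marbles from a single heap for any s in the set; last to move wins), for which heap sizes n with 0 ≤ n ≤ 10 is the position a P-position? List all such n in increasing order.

0, 2, 4

Compute g(0), g(1), … for moves {1, 5, 6}:
g(0) = mex{} = 0
g(1) = mex{0} = 1
g(2) = mex{1} = 0
g(3) = mex{0} = 1
g(4) = mex{1} = 0
g(5) = mex{0} = 1
g(6) = mex{0,1} = 2
g(7) = mex{0,1,2} = 3
g(8) = mex{0,1,3} = 2
g(9) = mex{0,1,2} = 3
g(10) = mex{0,1,3} = 2
The P-positions (g = 0) in 0..10 are 0, 2, 4.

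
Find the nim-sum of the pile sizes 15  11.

Bitwise XOR of the heap sizes:
  1111  (15)
  1011  (11)
  ----
  0100  (4)

4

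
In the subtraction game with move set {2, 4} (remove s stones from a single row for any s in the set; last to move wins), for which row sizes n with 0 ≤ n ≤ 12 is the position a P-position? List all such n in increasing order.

0, 1, 6, 7, 12

Build the Grundy sequence with g(k) = mex{g(k−s) : s ∈ {2, 4}, s ≤ k}:
k:     0  1  2  3  4  5  6  7  8  9 10 11 12
g(k):  0  0  1  1  2  2  0  0  1  1  2  2  0
The P-positions (g = 0) in 0..12 are 0, 1, 6, 7, 12.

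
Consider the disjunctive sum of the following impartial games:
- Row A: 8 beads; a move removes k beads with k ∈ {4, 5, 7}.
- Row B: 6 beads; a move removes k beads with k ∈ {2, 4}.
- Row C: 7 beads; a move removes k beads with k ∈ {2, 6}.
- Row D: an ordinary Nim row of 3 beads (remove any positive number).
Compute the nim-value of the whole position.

Build the Grundy sequence for row A with g(k) = mex{g(k−s) : s ∈ {4, 5, 7}, s ≤ k}:
k:     0  1  2  3  4  5  6  7  8
g(k):  0  0  0  0  1  1  1  1  2
So g(8) = 2.
Grundy values for row B (subtraction set {2, 4}):
g(0) = mex{} = 0
g(1) = mex{} = 0
g(2) = mex{0} = 1
g(3) = mex{0} = 1
g(4) = mex{0,1} = 2
g(5) = mex{0,1} = 2
g(6) = mex{1,2} = 0
So g(6) = 0.
For row C, compute g(0), g(1), … with moves {2, 6}:
g(0) = mex{} = 0
g(1) = mex{} = 0
g(2) = mex{0} = 1
g(3) = mex{0} = 1
g(4) = mex{1} = 0
g(5) = mex{1} = 0
g(6) = mex{0} = 1
g(7) = mex{0} = 1
So g(7) = 1.
Row D is a plain Nim row of size 3, so its Grundy value is 3.
By the Sprague-Grundy theorem, the Grundy value of a sum of independent games is the XOR of the component values.
Combined value = 2 ⊕ 0 ⊕ 1 ⊕ 3 = 0.

0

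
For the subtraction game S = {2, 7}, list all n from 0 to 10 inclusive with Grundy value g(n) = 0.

0, 1, 4, 5, 9, 10

Compute g(0), g(1), … for moves {2, 7}:
k:     0  1  2  3  4  5  6  7  8  9 10
g(k):  0  0  1  1  0  0  1  1  2  0  0
The P-positions (g = 0) in 0..10 are 0, 1, 4, 5, 9, 10.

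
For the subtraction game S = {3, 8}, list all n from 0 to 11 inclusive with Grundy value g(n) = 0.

Build the Grundy sequence with g(k) = mex{g(k−s) : s ∈ {3, 8}, s ≤ k}:
k:     0  1  2  3  4  5  6  7  8  9 10 11
g(k):  0  0  0  1  1  1  0  0  2  1  1  0
The P-positions (g = 0) in 0..11 are 0, 1, 2, 6, 7, 11.

0, 1, 2, 6, 7, 11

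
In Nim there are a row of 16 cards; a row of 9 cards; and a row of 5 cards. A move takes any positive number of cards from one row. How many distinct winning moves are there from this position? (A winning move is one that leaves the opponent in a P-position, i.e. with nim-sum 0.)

1

Nim-sum: 16 XOR 9 XOR 5 = 28.
The overall nim-sum is X = 28. A row of size p has a winning move iff p XOR X < p (reduce it to p XOR X).
  16: 16 XOR 28 = 12 < 16 — winning move (to 12).
  9: 9 XOR 28 = 21 ≥ 9 — no move.
  5: 5 XOR 28 = 25 ≥ 5 — no move.
That gives 1 winning move.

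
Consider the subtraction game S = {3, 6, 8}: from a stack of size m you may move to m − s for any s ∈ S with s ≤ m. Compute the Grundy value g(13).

0

Compute g(0), g(1), … for moves {3, 6, 8}:
g(0) = mex{} = 0
g(1) = mex{} = 0
g(2) = mex{} = 0
g(3) = mex{0} = 1
g(4) = mex{0} = 1
g(5) = mex{0} = 1
g(6) = mex{0,1} = 2
g(7) = mex{0,1} = 2
g(8) = mex{0,1} = 2
g(9) = mex{0,1,2} = 3
g(10) = mex{0,1,2} = 3
g(11) = mex{1,2} = 0
g(12) = mex{1,2,3} = 0
g(13) = mex{1,2,3} = 0
So g(13) = 0.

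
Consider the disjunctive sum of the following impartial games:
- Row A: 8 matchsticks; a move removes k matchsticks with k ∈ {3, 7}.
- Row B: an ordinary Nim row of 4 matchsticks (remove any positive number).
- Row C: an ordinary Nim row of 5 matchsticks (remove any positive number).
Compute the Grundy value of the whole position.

3

For row A, compute g(0), g(1), … with moves {3, 7}:
g(0) = mex{} = 0
g(1) = mex{} = 0
g(2) = mex{} = 0
g(3) = mex{0} = 1
g(4) = mex{0} = 1
g(5) = mex{0} = 1
g(6) = mex{1} = 0
g(7) = mex{0,1} = 2
g(8) = mex{0,1} = 2
So g(8) = 2.
Row B is a plain Nim row of size 4, so its Grundy value is 4.
Row C is a plain Nim row of size 5, so its Grundy value is 5.
The value of a disjunctive sum is the nim-sum of the parts.
Combined value = 2 ⊕ 4 ⊕ 5 = 3.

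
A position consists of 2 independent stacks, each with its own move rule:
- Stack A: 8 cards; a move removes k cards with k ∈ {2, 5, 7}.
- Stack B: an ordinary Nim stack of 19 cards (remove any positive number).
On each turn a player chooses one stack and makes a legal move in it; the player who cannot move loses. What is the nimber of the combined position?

17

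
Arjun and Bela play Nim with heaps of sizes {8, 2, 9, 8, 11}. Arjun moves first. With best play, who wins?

Bela wins

Bitwise XOR of the heap sizes:
  1000  (8)
  0010  (2)
  1001  (9)
  1000  (8)
  1011  (11)
  ----
  0000  (0)
The nim-sum is 0, so this is a P-position: the player to move is in a losing position under optimal play; Arjun is about to move from it and so loses — Bela wins.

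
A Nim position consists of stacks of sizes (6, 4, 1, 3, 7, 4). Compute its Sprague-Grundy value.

Compute the nim-sum pairwise:
6 ⊕ 4 = 2
2 ⊕ 1 = 3
3 ⊕ 3 = 0
0 ⊕ 7 = 7
7 ⊕ 4 = 3

3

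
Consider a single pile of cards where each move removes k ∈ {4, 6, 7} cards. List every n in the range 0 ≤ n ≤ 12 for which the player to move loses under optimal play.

0, 1, 2, 3, 11, 12

Build the Grundy sequence with g(k) = mex{g(k−s) : s ∈ {4, 6, 7}, s ≤ k}:
k:     0  1  2  3  4  5  6  7  8  9 10 11 12
g(k):  0  0  0  0  1  1  1  1  2  2  2  0  0
The P-positions (g = 0) in 0..12 are 0, 1, 2, 3, 11, 12.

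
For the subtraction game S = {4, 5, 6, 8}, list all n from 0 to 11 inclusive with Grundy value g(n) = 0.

0, 1, 2, 3

Grundy values for subtraction set {4, 5, 6, 8}:
k:     0  1  2  3  4  5  6  7  8  9 10 11
g(k):  0  0  0  0  1  1  1  1  2  2  2  2
The P-positions (g = 0) in 0..11 are 0, 1, 2, 3.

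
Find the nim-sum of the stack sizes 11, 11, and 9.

9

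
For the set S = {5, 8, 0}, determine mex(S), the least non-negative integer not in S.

1

0 is in the set but 1 is not, so the mex is 1.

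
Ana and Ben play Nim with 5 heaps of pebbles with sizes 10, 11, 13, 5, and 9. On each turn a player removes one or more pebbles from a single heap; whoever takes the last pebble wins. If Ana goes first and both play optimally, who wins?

Bitwise XOR of the heap sizes:
  1010  (10)
  1011  (11)
  1101  (13)
  0101  (5)
  1001  (9)
  ----
  0000  (0)
The nim-sum is 0, so this is a P-position: the player to move is in a losing position under optimal play; Ana is about to move from it and so loses — Ben wins.

Ben wins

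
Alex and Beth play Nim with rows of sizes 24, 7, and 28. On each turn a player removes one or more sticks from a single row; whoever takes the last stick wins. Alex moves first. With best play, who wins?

Bitwise XOR of the heap sizes:
  11000  (24)
  00111  (7)
  11100  (28)
  -----
  00011  (3)
The nim-sum is 3 ≠ 0, so this is an N-position: the player to move can win; Alex has a winning move.

Alex wins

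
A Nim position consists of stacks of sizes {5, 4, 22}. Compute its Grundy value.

23

Write each in binary and XOR column by column:
  00101  (5)
  00100  (4)
  10110  (22)
  -----
  10111  (23)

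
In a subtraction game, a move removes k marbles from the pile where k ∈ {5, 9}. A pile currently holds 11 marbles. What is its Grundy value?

2

Grundy values for subtraction set {5, 9}:
k:     0  1  2  3  4  5  6  7  8  9 10 11
g(k):  0  0  0  0  0  1  1  1  1  1  2  2
So g(11) = 2.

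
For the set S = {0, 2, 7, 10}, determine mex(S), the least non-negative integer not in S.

0 is in the set but 1 is not, so the mex is 1.

1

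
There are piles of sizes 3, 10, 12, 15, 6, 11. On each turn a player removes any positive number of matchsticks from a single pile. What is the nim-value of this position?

7

Compute the nim-sum pairwise:
3 ^ 10 = 9
9 ^ 12 = 5
5 ^ 15 = 10
10 ^ 6 = 12
12 ^ 11 = 7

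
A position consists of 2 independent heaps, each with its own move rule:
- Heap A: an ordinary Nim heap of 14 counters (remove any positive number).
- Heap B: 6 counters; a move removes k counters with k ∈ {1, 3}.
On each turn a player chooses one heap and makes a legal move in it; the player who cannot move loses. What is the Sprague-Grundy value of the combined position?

14

Heap A is a plain Nim heap of size 14, so its Grundy value is 14.
Build the Grundy sequence for heap B with g(k) = mex{g(k−s) : s ∈ {1, 3}, s ≤ k}:
k:     0  1  2  3  4  5  6
g(k):  0  1  0  1  0  1  0
So g(6) = 0.
By the Sprague-Grundy theorem, the Grundy value of a sum of independent games is the XOR of the component values.
Combined value = 14 ⊕ 0 = 14.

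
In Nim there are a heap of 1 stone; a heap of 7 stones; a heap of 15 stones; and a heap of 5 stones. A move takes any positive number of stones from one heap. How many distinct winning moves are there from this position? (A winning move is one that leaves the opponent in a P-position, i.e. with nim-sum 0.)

1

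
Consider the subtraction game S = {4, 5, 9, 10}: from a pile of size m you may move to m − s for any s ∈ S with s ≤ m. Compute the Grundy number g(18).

Grundy values for subtraction set {4, 5, 9, 10}:
k:     0  1  2  3  4  5  6  7  8  9 10 11 12 13 14 15 16 17 18
g(k):  0  0  0  0  1  1  1  1  2  2  2  2  3  3  0  0  0  0  1
So g(18) = 1.

1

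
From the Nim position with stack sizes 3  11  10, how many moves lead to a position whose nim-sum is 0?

Bitwise XOR of the heap sizes:
  0011  (3)
  1011  (11)
  1010  (10)
  ----
  0010  (2)
The overall nim-sum is X = 2. A stack of size p has a winning move iff p XOR X < p (reduce it to p XOR X).
  3: 3 XOR 2 = 1 < 3 — winning move (to 1).
  11: 11 XOR 2 = 9 < 11 — winning move (to 9).
  10: 10 XOR 2 = 8 < 10 — winning move (to 8).
That gives 3 winning moves.

3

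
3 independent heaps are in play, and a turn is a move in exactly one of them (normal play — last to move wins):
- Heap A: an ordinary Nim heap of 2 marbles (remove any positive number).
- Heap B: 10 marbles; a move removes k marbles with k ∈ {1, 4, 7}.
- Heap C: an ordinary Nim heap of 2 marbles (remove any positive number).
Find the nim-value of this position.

0

Heap A is a plain Nim heap of size 2, so its Grundy value is 2.
Grundy values for heap B (subtraction set {1, 4, 7}):
k:     0  1  2  3  4  5  6  7  8  9 10
g(k):  0  1  0  1  2  0  1  2  0  1  0
So g(10) = 0.
Heap C is a plain Nim heap of size 2, so its Grundy value is 2.
The value of a disjunctive sum is the nim-sum of the parts.
Combined value = 2 XOR 0 XOR 2 = 0.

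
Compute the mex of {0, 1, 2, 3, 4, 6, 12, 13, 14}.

5

The values 0, 1, 2, 3, 4 are all present; 5 is the first non-negative integer missing from the set.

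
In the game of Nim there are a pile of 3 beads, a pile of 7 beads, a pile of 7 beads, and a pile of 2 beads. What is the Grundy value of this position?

1

Nim-sum: 3 XOR 7 XOR 7 XOR 2 = 1.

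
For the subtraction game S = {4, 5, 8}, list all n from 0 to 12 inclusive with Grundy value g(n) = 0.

0, 1, 2, 3, 12

Grundy values for subtraction set {4, 5, 8}:
g(0) = mex{} = 0
g(1) = mex{} = 0
g(2) = mex{} = 0
g(3) = mex{} = 0
g(4) = mex{0} = 1
g(5) = mex{0} = 1
g(6) = mex{0} = 1
g(7) = mex{0} = 1
g(8) = mex{0,1} = 2
g(9) = mex{0,1} = 2
g(10) = mex{0,1} = 2
g(11) = mex{0,1} = 2
g(12) = mex{1,2} = 0
The P-positions (g = 0) in 0..12 are 0, 1, 2, 3, 12.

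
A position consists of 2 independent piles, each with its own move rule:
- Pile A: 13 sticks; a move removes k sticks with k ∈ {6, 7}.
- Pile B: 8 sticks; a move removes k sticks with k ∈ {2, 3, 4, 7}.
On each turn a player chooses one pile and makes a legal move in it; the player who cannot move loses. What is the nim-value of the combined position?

Build the Grundy sequence for pile A with g(k) = mex{g(k−s) : s ∈ {6, 7}, s ≤ k}:
g(0) = mex{} = 0
g(1) = mex{} = 0
g(2) = mex{} = 0
g(3) = mex{} = 0
g(4) = mex{} = 0
g(5) = mex{} = 0
g(6) = mex{0} = 1
g(7) = mex{0} = 1
g(8) = mex{0} = 1
g(9) = mex{0} = 1
g(10) = mex{0} = 1
g(11) = mex{0} = 1
g(12) = mex{0,1} = 2
g(13) = mex{1} = 0
So g(13) = 0.
Build the Grundy sequence for pile B with g(k) = mex{g(k−s) : s ∈ {2, 3, 4, 7}, s ≤ k}:
g(0) = mex{} = 0
g(1) = mex{} = 0
g(2) = mex{0} = 1
g(3) = mex{0} = 1
g(4) = mex{0,1} = 2
g(5) = mex{0,1} = 2
g(6) = mex{1,2} = 0
g(7) = mex{0,1,2} = 3
g(8) = mex{0,2} = 1
So g(8) = 1.
The value of a disjunctive sum is the nim-sum of the parts.
Combined value = 0 ⊕ 1 = 1.

1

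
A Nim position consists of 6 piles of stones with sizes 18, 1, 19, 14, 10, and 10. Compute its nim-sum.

Bitwise XOR of the heap sizes:
  10010  (18)
  00001  (1)
  10011  (19)
  01110  (14)
  01010  (10)
  01010  (10)
  -----
  01110  (14)

14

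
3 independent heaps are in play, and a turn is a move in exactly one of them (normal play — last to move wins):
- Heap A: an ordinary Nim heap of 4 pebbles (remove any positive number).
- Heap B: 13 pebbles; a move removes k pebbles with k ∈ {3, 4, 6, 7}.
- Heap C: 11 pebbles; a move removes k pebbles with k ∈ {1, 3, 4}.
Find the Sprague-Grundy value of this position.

Heap A is a plain Nim heap of size 4, so its Grundy value is 4.
Build the Grundy sequence for heap B with g(k) = mex{g(k−s) : s ∈ {3, 4, 6, 7}, s ≤ k}:
g(0) = mex{} = 0
g(1) = mex{} = 0
g(2) = mex{} = 0
g(3) = mex{0} = 1
g(4) = mex{0} = 1
g(5) = mex{0} = 1
g(6) = mex{0,1} = 2
g(7) = mex{0,1} = 2
g(8) = mex{0,1} = 2
g(9) = mex{0,1,2} = 3
g(10) = mex{1,2} = 0
g(11) = mex{1,2} = 0
g(12) = mex{1,2,3} = 0
g(13) = mex{0,2,3} = 1
So g(13) = 1.
Grundy values for heap C (subtraction set {1, 3, 4}):
g(0) = mex{} = 0
g(1) = mex{0} = 1
g(2) = mex{1} = 0
g(3) = mex{0} = 1
g(4) = mex{0,1} = 2
g(5) = mex{0,1,2} = 3
g(6) = mex{0,1,3} = 2
g(7) = mex{1,2} = 0
g(8) = mex{0,2,3} = 1
g(9) = mex{1,2,3} = 0
g(10) = mex{0,2} = 1
g(11) = mex{0,1} = 2
So g(11) = 2.
By the Sprague-Grundy theorem, the Grundy value of a sum of independent games is the XOR of the component values.
Combined value = 4 ⊕ 1 ⊕ 2 = 7.

7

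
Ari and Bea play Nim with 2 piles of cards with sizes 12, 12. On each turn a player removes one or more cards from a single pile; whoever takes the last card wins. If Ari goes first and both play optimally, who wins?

Nim-sum: 12 ^ 12 = 0.
The nim-sum is 0, so this is a P-position: the player to move is in a losing position under optimal play; Ari is about to move from it and so loses — Bea wins.

Bea wins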